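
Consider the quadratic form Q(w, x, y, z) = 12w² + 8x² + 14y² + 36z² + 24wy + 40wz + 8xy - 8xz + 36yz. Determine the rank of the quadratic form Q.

3

Write A = [[12, 0, 12, 20], [0, 8, 4, -4], [12, 4, 14, 18], [20, -4, 18, 36]].
Applying the same elementary operations to the rows and columns of A produces a congruent diagonal matrix with entries 12, 8, 0, 2/3.
Counting signs: 3 positive, 1 zero.
The rank is the number of nonzero pivots: 3.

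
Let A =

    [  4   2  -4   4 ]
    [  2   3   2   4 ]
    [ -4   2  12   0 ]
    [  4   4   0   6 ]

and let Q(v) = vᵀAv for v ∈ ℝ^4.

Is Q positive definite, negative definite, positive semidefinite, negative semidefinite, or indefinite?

Symmetric row and column elimination reduces A to a congruent diagonal form with pivots 4, 2, 0, 0.
So there are 2 positive, 2 zero pivots.
Hence Q is positive semidefinite.

positive semidefinite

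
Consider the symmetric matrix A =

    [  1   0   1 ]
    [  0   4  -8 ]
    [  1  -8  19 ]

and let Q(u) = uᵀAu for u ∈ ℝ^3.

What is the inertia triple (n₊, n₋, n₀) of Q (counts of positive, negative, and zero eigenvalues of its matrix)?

(3, 0, 0)

Applying the same elementary operations to the rows and columns of A produces a congruent diagonal matrix with entries 1, 4, 2.
So there are 3 positive pivots.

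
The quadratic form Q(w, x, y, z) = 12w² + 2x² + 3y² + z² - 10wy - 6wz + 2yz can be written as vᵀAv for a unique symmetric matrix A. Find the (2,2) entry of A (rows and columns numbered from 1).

The coefficient of x² in Q is 2, and that is exactly A[2,2].

2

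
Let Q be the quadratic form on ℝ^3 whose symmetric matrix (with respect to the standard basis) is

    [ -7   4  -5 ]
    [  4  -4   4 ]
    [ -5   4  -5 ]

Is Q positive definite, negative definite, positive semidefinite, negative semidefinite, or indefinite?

negative definite

Row-reducing A symmetrically gives the diagonal entries -7, -12/7, -2/3.
So there are 3 negative pivots.
Hence Q is negative definite.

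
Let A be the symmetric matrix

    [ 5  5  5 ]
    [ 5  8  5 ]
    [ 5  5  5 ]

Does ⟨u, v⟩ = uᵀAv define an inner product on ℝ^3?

Congruent diagonalization of A (simultaneous row and column reduction) yields pivots 5, 3, 0.
That gives 2 positive, 1 zero pivots.
Hence Q is positive semidefinite.
⟨·,·⟩ is an inner product exactly when A is positive definite.

no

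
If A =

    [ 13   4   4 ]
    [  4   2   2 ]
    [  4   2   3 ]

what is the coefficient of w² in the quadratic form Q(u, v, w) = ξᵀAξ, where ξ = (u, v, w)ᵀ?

The coefficient of w² is the diagonal entry A[3,3] = 3.

3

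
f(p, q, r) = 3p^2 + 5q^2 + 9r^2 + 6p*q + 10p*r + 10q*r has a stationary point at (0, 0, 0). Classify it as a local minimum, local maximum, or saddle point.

local minimum

The Hessian at the origin is H = [[6, 6, 10], [6, 10, 10], [10, 10, 18]].
Congruent diagonalization of H (simultaneous row and column reduction) yields pivots 6, 4, 4/3.
So there are 3 positive pivots.
H is positive definite, so the origin is a strict local minimum.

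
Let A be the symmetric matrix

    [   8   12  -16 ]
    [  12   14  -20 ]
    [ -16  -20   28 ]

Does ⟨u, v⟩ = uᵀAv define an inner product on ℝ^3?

no

Row-reducing A symmetrically gives the diagonal entries 8, -4, 0.
Counting signs: 1 positive, 1 negative, 1 zero.
Hence Q is indefinite.
⟨·,·⟩ is an inner product exactly when A is positive definite.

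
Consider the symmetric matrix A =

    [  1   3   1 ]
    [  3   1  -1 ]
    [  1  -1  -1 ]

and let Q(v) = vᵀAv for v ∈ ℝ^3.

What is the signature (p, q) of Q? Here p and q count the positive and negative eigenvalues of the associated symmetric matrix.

Congruent diagonalization of A (simultaneous row and column reduction) yields pivots 1, -8, 0.
Counting signs: 1 positive, 1 negative, 1 zero.

(1, 1)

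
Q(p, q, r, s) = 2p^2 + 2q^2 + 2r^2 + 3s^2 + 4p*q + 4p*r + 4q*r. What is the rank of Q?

Write A = [[2, 2, 2, 0], [2, 2, 2, 0], [2, 2, 2, 0], [0, 0, 0, 3]].
Row-reducing A symmetrically gives the diagonal entries 2, 0, 0, 3.
That gives 2 positive, 2 zero pivots.
The rank is the number of nonzero pivots: 2.

2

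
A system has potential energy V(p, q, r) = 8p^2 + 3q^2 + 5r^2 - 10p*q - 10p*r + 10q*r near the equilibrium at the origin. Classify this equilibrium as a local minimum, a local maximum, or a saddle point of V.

The Hessian at the origin is H = [[16, -10, -10], [-10, 6, 10], [-10, 10, 10]].
Congruent diagonalization of H (simultaneous row and column reduction) yields pivots 16, -1/4, 60.
That gives 2 positive, 1 negative pivots.
H is indefinite, so the origin is a saddle point.

saddle point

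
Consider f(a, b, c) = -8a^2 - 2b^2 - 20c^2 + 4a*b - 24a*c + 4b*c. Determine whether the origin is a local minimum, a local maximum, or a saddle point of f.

The Hessian at the origin is H = [[-16, 4, -24], [4, -4, 4], [-24, 4, -40]].
Symmetric row and column elimination reduces H to a congruent diagonal form with pivots -16, -3, -8/3.
Counting signs: 3 negative.
H is negative definite, so the origin is a strict local maximum.

local maximum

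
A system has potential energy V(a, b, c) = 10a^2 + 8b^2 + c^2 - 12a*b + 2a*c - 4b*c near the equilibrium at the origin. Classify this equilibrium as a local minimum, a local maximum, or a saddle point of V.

local minimum

The Hessian at the origin is H = [[20, -12, 2], [-12, 16, -4], [2, -4, 2]].
Symmetric row and column elimination reduces H to a congruent diagonal form with pivots 20, 44/5, 10/11.
Counting signs: 3 positive.
H is positive definite, so the origin is a strict local minimum.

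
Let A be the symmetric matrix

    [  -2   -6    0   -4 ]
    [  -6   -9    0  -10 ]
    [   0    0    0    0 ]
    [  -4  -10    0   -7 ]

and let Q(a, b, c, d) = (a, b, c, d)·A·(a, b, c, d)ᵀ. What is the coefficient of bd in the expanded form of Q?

The coefficient of bd is A[2,4] + A[4,2] = 2·(-10) = -20.

-20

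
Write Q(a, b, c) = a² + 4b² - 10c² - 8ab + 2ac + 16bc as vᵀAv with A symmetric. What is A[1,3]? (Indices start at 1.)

The coefficient of a·c in Q is 2. For a symmetric A this equals A[1,3] + A[3,1] = 2·A[1,3].
So A[1,3] = 2/2 = 1.

1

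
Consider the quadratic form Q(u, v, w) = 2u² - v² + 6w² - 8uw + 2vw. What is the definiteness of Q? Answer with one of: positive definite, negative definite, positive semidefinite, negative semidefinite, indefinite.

The associated matrix is A = [[2, 0, -4], [0, -1, 1], [-4, 1, 6]].
An LDLᵀ factorisation of A has diagonal entries 2, -1, -1.
Counting signs: 1 positive, 2 negative.
Hence Q is indefinite.

indefinite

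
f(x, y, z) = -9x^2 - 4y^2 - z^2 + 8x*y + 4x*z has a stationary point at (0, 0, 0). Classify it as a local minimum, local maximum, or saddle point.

local maximum

The Hessian at the origin is H = [[-18, 8, 4], [8, -8, 0], [4, 0, -2]].
Row-reducing H symmetrically gives the diagonal entries -18, -40/9, -2/5.
So there are 3 negative pivots.
H is negative definite, so the origin is a strict local maximum.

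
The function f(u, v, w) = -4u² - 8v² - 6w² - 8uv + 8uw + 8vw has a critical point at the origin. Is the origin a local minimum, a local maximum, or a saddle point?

The Hessian at the origin is H = [[-8, -8, 8], [-8, -16, 8], [8, 8, -12]].
Congruent diagonalization of H (simultaneous row and column reduction) yields pivots -8, -8, -4.
So there are 3 negative pivots.
H is negative definite, so the origin is a strict local maximum.

local maximum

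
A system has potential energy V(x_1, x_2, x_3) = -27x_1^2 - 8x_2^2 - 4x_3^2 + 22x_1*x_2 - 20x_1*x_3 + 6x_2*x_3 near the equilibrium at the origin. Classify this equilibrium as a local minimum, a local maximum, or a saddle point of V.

The Hessian at the origin is H = [[-54, 22, -20], [22, -16, 6], [-20, 6, -8]].
An LDLᵀ factorisation of H has diagonal entries -54, -190/27, 6/95.
So there are 1 positive, 2 negative pivots.
H is indefinite, so the origin is a saddle point.

saddle point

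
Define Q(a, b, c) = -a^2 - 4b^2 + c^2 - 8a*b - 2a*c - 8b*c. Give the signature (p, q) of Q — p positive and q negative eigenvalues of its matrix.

The associated matrix is A = [[-1, -4, -1], [-4, -4, -4], [-1, -4, 1]].
An LDLᵀ factorisation of A has diagonal entries -1, 12, 2.
Counting signs: 2 positive, 1 negative.

(2, 1)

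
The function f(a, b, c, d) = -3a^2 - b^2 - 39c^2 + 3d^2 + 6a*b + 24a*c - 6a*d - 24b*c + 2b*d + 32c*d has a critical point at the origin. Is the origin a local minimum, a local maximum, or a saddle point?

saddle point

The Hessian at the origin is H = [[-6, 6, 24, -6], [6, -2, -24, 2], [24, -24, -78, 32], [-6, 2, 32, 6]].
Applying the same elementary operations to the rows and columns of H produces a congruent diagonal matrix with entries -6, 4, 18, 40/9.
Counting signs: 3 positive, 1 negative.
H is indefinite, so the origin is a saddle point.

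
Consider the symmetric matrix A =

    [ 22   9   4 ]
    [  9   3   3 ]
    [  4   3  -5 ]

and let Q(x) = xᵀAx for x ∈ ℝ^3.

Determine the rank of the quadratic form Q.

3

An LDLᵀ factorisation of A has diagonal entries 22, -15/22, -3.
That gives 1 positive, 2 negative pivots.
The rank is the number of nonzero pivots: 3.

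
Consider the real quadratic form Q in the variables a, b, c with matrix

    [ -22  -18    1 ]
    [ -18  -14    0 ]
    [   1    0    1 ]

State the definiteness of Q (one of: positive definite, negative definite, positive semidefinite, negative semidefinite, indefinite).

indefinite

Congruent diagonalization of A (simultaneous row and column reduction) yields pivots -22, 8/11, 1/8.
Counting signs: 2 positive, 1 negative.
Hence Q is indefinite.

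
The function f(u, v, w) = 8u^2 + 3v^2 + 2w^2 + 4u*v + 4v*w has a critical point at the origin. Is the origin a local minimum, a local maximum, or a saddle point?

The Hessian at the origin is H = [[16, 4, 0], [4, 6, 4], [0, 4, 4]].
An LDLᵀ factorisation of H has diagonal entries 16, 5, 4/5.
Counting signs: 3 positive.
H is positive definite, so the origin is a strict local minimum.

local minimum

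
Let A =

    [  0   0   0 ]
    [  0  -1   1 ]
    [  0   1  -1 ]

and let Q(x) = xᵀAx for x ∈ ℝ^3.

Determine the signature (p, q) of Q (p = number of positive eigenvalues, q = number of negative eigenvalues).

Row-reducing A symmetrically gives the diagonal entries 0, -1, 0.
Counting signs: 1 negative, 2 zero.

(0, 1)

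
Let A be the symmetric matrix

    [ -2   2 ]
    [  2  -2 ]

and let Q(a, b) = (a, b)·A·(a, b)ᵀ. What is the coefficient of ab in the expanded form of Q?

4

The coefficient of ab is A[1,2] + A[2,1] = 2·2 = 4.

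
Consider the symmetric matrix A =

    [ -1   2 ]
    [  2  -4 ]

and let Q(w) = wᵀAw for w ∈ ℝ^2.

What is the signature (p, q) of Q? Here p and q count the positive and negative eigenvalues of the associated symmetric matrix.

(0, 1)

Congruent diagonalization of A (simultaneous row and column reduction) yields pivots -1, 0.
So there are 1 negative, 1 zero pivots.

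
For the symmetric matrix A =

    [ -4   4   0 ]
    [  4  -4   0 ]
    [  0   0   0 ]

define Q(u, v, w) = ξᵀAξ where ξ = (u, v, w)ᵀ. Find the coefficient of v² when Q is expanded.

The coefficient of v² is the diagonal entry A[2,2] = -4.

-4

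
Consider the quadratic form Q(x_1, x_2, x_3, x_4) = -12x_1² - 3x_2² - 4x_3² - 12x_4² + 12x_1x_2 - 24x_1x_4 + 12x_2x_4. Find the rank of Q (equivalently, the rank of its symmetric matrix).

2

The symmetric matrix is A = [[-12, 6, 0, -12], [6, -3, 0, 6], [0, 0, -4, 0], [-12, 6, 0, -12]].
Symmetric row and column elimination reduces A to a congruent diagonal form with pivots -12, 0, -4, 0.
So there are 2 negative, 2 zero pivots.
The rank is the number of nonzero pivots: 2.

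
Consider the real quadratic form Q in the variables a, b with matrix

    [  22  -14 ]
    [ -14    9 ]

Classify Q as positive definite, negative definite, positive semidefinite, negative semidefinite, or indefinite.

positive definite

For the 2×2 matrix [[22, -14], [-14, 9]]: det = 22·9 − (-14)² = 2, trace = 31.
det > 0 so both eigenvalues share the sign of the trace; trace = 31 > 0 ⇒ both positive.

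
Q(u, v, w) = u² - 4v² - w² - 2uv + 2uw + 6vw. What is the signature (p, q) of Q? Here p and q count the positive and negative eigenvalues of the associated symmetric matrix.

(2, 1)

The symmetric matrix is A = [[1, -1, 1], [-1, -4, 3], [1, 3, -1]].
Row-reducing A symmetrically gives the diagonal entries 1, -5, 6/5.
Counting signs: 2 positive, 1 negative.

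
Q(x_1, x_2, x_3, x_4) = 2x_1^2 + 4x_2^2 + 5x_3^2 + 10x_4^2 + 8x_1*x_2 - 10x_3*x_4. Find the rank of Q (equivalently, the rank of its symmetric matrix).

The symmetric matrix is A = [[2, 4, 0, 0], [4, 4, 0, 0], [0, 0, 5, -5], [0, 0, -5, 10]].
Symmetric row and column elimination reduces A to a congruent diagonal form with pivots 2, -4, 5, 5.
So there are 3 positive, 1 negative pivots.
The rank is the number of nonzero pivots: 4.

4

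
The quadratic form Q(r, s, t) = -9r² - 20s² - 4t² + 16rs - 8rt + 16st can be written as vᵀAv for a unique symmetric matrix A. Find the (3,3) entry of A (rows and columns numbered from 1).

-4

The coefficient of t² in Q is -4, and that is exactly A[3,3].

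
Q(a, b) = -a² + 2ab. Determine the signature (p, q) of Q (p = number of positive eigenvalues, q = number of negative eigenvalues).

The associated matrix is A = [[-1, 1], [1, 0]].
Congruent diagonalization of A (simultaneous row and column reduction) yields pivots -1, 1.
That gives 1 positive, 1 negative pivots.

(1, 1)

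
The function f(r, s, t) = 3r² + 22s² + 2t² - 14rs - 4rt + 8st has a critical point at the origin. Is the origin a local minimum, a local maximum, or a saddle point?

local minimum

The Hessian at the origin is H = [[6, -14, -4], [-14, 44, 8], [-4, 8, 4]].
Congruent diagonalization of H (simultaneous row and column reduction) yields pivots 6, 34/3, 20/17.
Counting signs: 3 positive.
H is positive definite, so the origin is a strict local minimum.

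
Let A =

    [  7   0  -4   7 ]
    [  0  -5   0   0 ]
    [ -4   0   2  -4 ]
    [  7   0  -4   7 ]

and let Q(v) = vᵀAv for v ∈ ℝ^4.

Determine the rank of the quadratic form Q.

3

Row-reducing A symmetrically gives the diagonal entries 7, -5, -2/7, 0.
Counting signs: 1 positive, 2 negative, 1 zero.
The rank is the number of nonzero pivots: 3.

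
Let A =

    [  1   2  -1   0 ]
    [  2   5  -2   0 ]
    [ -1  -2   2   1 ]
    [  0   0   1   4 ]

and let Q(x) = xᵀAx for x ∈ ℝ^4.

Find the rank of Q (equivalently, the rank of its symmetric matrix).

4

Row-reducing A symmetrically gives the diagonal entries 1, 1, 1, 3.
That gives 4 positive pivots.
The rank is the number of nonzero pivots: 4.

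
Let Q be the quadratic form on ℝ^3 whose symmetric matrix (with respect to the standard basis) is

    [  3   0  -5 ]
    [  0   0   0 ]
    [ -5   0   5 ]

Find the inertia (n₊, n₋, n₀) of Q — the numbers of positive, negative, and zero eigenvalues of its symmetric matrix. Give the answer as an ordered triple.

(1, 1, 1)

Congruent diagonalization of A (simultaneous row and column reduction) yields pivots 3, 0, -10/3.
So there are 1 positive, 1 negative, 1 zero pivots.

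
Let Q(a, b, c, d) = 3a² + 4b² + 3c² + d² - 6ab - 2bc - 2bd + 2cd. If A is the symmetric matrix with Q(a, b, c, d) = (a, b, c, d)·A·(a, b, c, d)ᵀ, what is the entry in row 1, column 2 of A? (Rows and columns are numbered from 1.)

-3

The coefficient of a·b in Q is -6. For a symmetric A this equals A[1,2] + A[2,1] = 2·A[1,2].
So A[1,2] = -6/2 = -3.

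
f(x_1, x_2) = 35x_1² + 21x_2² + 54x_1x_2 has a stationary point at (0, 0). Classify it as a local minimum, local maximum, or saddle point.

local minimum

The Hessian at the origin is H = [[70, 54], [54, 42]].
det H = 70·42 − (54)² = 24 > 0 and H[1,1] = 70 > 0, so H is positive definite.
Therefore the origin is a local minimum.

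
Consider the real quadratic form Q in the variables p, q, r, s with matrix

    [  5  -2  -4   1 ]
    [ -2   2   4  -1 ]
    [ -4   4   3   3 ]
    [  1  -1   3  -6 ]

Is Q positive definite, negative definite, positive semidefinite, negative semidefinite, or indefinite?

Symmetric row and column elimination reduces A to a congruent diagonal form with pivots 5, 6/5, -5, -3/2.
So there are 2 positive, 2 negative pivots.
Hence Q is indefinite.

indefinite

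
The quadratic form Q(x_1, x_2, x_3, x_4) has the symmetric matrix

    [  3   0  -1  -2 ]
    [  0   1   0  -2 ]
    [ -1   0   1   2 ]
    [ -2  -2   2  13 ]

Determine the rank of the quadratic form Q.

4

Row-reducing A symmetrically gives the diagonal entries 3, 1, 2/3, 5.
Counting signs: 4 positive.
The rank is the number of nonzero pivots: 4.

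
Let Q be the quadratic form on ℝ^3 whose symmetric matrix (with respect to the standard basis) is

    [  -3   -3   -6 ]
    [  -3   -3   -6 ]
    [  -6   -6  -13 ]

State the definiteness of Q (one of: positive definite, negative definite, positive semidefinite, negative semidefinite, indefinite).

Row-reducing A symmetrically gives the diagonal entries -3, 0, -1.
That gives 2 negative, 1 zero pivots.
Hence Q is negative semidefinite.

negative semidefinite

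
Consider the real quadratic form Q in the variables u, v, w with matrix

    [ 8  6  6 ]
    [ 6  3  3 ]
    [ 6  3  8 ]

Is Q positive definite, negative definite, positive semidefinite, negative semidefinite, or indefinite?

Congruent diagonalization of A (simultaneous row and column reduction) yields pivots 8, -3/2, 5.
So there are 2 positive, 1 negative pivots.
Hence Q is indefinite.

indefinite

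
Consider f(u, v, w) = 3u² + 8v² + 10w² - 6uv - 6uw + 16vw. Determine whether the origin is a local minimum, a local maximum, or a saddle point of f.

local minimum

The Hessian at the origin is H = [[6, -6, -6], [-6, 16, 16], [-6, 16, 20]].
Row-reducing H symmetrically gives the diagonal entries 6, 10, 4.
Counting signs: 3 positive.
H is positive definite, so the origin is a strict local minimum.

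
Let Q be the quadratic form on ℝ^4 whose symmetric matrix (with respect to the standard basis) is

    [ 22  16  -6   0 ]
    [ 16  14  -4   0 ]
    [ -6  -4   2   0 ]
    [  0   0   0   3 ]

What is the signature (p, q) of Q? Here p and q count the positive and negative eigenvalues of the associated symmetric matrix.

Symmetric row and column elimination reduces A to a congruent diagonal form with pivots 22, 26/11, 4/13, 3.
That gives 4 positive pivots.

(4, 0)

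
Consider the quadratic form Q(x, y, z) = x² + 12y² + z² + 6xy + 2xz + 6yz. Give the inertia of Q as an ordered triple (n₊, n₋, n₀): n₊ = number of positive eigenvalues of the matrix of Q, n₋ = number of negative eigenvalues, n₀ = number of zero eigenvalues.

Write A = [[1, 3, 1], [3, 12, 3], [1, 3, 1]].
Symmetric row and column elimination reduces A to a congruent diagonal form with pivots 1, 3, 0.
Counting signs: 2 positive, 1 zero.

(2, 0, 1)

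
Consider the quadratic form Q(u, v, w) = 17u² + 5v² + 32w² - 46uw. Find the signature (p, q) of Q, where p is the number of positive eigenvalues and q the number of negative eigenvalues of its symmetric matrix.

The symmetric matrix is A = [[17, 0, -23], [0, 5, 0], [-23, 0, 32]].
Row-reducing A symmetrically gives the diagonal entries 17, 5, 15/17.
Counting signs: 3 positive.

(3, 0)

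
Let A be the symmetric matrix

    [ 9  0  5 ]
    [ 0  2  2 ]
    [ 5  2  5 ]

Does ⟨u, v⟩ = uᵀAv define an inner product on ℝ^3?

yes

Applying the same elementary operations to the rows and columns of A produces a congruent diagonal matrix with entries 9, 2, 2/9.
So there are 3 positive pivots.
Hence Q is positive definite.
⟨·,·⟩ is an inner product exactly when A is positive definite.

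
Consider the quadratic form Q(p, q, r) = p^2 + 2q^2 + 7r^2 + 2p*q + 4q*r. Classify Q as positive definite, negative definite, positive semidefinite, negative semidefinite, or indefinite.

positive definite

The associated matrix is A = [[1, 1, 0], [1, 2, 2], [0, 2, 7]].
An LDLᵀ factorisation of A has diagonal entries 1, 1, 3.
Counting signs: 3 positive.
Hence Q is positive definite.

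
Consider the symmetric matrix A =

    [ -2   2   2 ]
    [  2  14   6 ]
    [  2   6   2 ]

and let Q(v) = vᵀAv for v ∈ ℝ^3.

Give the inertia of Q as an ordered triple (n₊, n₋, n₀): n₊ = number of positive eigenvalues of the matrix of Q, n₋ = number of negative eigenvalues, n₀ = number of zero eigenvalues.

Row-reducing A symmetrically gives the diagonal entries -2, 16, 0.
So there are 1 positive, 1 negative, 1 zero pivots.

(1, 1, 1)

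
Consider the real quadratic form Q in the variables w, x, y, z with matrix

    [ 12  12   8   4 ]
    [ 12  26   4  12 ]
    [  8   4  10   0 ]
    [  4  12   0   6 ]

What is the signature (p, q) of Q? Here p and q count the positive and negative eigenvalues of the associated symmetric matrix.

Symmetric row and column elimination reduces A to a congruent diagonal form with pivots 12, 14, 74/21, 2/37.
So there are 4 positive pivots.

(4, 0)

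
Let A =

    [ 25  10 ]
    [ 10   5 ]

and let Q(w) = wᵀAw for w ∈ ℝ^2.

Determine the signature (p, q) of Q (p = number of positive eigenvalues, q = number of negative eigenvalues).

An LDLᵀ factorisation of A has diagonal entries 25, 1.
So there are 2 positive pivots.

(2, 0)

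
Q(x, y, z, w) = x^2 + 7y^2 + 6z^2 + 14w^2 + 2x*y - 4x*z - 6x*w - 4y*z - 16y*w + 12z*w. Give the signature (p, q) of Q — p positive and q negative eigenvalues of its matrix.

(4, 0)

The symmetric matrix is A = [[1, 1, -2, -3], [1, 7, -2, -8], [-2, -2, 6, 6], [-3, -8, 6, 14]].
Row-reducing A symmetrically gives the diagonal entries 1, 6, 2, 5/6.
So there are 4 positive pivots.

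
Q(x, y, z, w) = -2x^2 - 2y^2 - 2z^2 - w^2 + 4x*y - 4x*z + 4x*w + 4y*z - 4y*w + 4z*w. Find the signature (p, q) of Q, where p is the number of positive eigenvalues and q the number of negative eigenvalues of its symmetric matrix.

(1, 1)

The symmetric matrix is A = [[-2, 2, -2, 2], [2, -2, 2, -2], [-2, 2, -2, 2], [2, -2, 2, -1]].
Congruent diagonalization of A (simultaneous row and column reduction) yields pivots -2, 0, 0, 1.
Counting signs: 1 positive, 1 negative, 2 zero.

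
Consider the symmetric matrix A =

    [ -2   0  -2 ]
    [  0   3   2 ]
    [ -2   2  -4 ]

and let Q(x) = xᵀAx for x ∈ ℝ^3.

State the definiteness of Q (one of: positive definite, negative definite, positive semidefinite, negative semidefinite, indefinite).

indefinite

Symmetric row and column elimination reduces A to a congruent diagonal form with pivots -2, 3, -10/3.
Counting signs: 1 positive, 2 negative.
Hence Q is indefinite.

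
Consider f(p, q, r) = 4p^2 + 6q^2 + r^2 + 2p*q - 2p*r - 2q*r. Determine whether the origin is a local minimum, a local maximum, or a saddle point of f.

The Hessian at the origin is H = [[8, 2, -2], [2, 12, -2], [-2, -2, 2]].
Row-reducing H symmetrically gives the diagonal entries 8, 23/2, 30/23.
Counting signs: 3 positive.
H is positive definite, so the origin is a strict local minimum.

local minimum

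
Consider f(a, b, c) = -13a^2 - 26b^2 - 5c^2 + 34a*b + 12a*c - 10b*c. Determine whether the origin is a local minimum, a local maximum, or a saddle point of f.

The Hessian at the origin is H = [[-26, 34, 12], [34, -52, -10], [12, -10, -10]].
Applying the same elementary operations to the rows and columns of H produces a congruent diagonal matrix with entries -26, -98/13, -8/49.
So there are 3 negative pivots.
H is negative definite, so the origin is a strict local maximum.

local maximum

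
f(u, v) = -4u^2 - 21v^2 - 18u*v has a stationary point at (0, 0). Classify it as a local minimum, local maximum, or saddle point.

local maximum

The Hessian at the origin is H = [[-8, -18], [-18, -42]].
det H = -8·-42 − (-18)² = 12 > 0 and H[1,1] = -8 < 0, so H is negative definite.
Therefore the origin is a local maximum.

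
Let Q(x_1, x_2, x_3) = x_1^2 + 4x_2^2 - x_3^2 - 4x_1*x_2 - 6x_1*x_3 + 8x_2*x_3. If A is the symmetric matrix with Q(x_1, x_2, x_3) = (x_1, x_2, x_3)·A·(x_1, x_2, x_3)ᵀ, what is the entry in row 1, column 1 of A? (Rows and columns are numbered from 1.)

1

The coefficient of x_1^2 in Q is 1, and that is exactly A[1,1].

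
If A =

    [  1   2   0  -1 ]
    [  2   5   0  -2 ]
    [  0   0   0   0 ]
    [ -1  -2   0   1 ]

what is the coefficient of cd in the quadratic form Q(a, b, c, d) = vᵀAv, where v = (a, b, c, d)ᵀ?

0

The coefficient of cd is A[3,4] + A[4,3] = 2·0 = 0.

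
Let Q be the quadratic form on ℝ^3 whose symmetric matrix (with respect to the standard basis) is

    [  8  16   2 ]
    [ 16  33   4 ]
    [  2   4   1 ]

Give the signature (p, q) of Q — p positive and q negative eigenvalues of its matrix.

An LDLᵀ factorisation of A has diagonal entries 8, 1, 1/2.
That gives 3 positive pivots.

(3, 0)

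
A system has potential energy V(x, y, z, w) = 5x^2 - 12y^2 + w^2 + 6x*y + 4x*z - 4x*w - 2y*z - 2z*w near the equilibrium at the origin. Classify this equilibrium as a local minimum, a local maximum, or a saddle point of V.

The Hessian at the origin is H = [[10, 6, 4, -4], [6, -24, -2, 0], [4, -2, 0, -2], [-4, 0, -2, 2]].
Symmetric row and column elimination reduces H to a congruent diagonal form with pivots 10, -138/5, -62/69, 40/31.
So there are 2 positive, 2 negative pivots.
H is indefinite, so the origin is a saddle point.

saddle point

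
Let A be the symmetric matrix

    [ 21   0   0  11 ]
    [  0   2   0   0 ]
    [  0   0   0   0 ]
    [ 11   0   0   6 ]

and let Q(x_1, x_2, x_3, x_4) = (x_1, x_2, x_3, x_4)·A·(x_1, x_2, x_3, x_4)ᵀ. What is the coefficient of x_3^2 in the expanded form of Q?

The coefficient of x_3^2 is the diagonal entry A[3,3] = 0.

0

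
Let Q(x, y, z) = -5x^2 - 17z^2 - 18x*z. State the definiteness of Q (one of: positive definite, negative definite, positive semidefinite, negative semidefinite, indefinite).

negative semidefinite

Write A = [[-5, 0, -9], [0, 0, 0], [-9, 0, -17]].
Congruent diagonalization of A (simultaneous row and column reduction) yields pivots -5, 0, -4/5.
That gives 2 negative, 1 zero pivots.
Hence Q is negative semidefinite.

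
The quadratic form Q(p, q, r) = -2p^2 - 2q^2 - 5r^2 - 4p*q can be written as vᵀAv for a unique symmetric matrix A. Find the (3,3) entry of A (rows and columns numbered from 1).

-5

The coefficient of r^2 in Q is -5, and that is exactly A[3,3].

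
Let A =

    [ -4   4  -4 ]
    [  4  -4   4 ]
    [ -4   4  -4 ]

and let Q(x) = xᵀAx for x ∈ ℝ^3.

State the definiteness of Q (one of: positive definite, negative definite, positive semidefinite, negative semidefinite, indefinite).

Congruent diagonalization of A (simultaneous row and column reduction) yields pivots -4, 0, 0.
So there are 1 negative, 2 zero pivots.
Hence Q is negative semidefinite.

negative semidefinite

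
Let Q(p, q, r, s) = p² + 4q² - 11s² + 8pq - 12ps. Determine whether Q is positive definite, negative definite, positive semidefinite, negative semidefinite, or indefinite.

indefinite

The symmetric matrix is A = [[1, 4, 0, -6], [4, 4, 0, 0], [0, 0, 0, 0], [-6, 0, 0, -11]].
Symmetric row and column elimination reduces A to a congruent diagonal form with pivots 1, -12, 0, 1.
So there are 2 positive, 1 negative, 1 zero pivots.
Hence Q is indefinite.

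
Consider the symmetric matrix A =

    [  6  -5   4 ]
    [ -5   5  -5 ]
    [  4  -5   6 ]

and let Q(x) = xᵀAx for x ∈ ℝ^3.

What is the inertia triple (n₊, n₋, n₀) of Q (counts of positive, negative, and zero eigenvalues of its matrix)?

(2, 0, 1)

Row-reducing A symmetrically gives the diagonal entries 6, 5/6, 0.
That gives 2 positive, 1 zero pivots.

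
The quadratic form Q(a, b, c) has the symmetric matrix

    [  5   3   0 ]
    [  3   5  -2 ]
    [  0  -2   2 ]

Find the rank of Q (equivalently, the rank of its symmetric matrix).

Congruent diagonalization of A (simultaneous row and column reduction) yields pivots 5, 16/5, 3/4.
That gives 3 positive pivots.
The rank is the number of nonzero pivots: 3.

3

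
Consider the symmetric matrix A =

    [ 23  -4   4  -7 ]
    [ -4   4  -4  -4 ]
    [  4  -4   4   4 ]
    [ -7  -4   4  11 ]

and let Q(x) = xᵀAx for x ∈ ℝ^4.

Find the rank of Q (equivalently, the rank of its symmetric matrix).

Row-reducing A symmetrically gives the diagonal entries 23, 76/23, 0, 12/19.
Counting signs: 3 positive, 1 zero.
The rank is the number of nonzero pivots: 3.

3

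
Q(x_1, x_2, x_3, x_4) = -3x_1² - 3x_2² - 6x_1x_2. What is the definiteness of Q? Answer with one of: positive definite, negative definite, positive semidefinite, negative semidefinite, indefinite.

Write A = [[-3, -3, 0, 0], [-3, -3, 0, 0], [0, 0, 0, 0], [0, 0, 0, 0]].
Symmetric row and column elimination reduces A to a congruent diagonal form with pivots -3, 0, 0, 0.
Counting signs: 1 negative, 3 zero.
Hence Q is negative semidefinite.

negative semidefinite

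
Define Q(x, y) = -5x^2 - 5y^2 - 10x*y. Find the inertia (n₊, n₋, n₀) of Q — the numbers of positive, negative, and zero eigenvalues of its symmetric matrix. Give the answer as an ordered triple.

(0, 1, 1)

The symmetric matrix is A = [[-5, -5], [-5, -5]].
Symmetric row and column elimination reduces A to a congruent diagonal form with pivots -5, 0.
That gives 1 negative, 1 zero pivots.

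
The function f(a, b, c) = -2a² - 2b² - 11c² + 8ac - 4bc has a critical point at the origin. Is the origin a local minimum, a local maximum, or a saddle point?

local maximum

The Hessian at the origin is H = [[-4, 0, 8], [0, -4, -4], [8, -4, -22]].
Applying the same elementary operations to the rows and columns of H produces a congruent diagonal matrix with entries -4, -4, -2.
That gives 3 negative pivots.
H is negative definite, so the origin is a strict local maximum.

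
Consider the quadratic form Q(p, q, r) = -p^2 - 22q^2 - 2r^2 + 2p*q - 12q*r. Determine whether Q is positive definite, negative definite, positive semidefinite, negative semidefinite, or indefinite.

negative definite

The symmetric matrix is A = [[-1, 1, 0], [1, -22, -6], [0, -6, -2]].
An LDLᵀ factorisation of A has diagonal entries -1, -21, -2/7.
Counting signs: 3 negative.
Hence Q is negative definite.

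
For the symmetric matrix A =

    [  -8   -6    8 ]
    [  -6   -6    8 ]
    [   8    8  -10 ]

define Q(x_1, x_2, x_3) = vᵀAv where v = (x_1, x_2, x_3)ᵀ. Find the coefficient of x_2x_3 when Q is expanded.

The coefficient of x_2x_3 is A[2,3] + A[3,2] = 2·8 = 16.

16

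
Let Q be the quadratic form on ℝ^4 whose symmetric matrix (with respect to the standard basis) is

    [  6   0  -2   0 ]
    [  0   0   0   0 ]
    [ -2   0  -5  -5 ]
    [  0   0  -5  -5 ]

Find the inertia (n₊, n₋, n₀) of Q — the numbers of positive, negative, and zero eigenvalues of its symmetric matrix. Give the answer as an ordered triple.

Applying the same elementary operations to the rows and columns of A produces a congruent diagonal matrix with entries 6, 0, -17/3, -10/17.
Counting signs: 1 positive, 2 negative, 1 zero.

(1, 2, 1)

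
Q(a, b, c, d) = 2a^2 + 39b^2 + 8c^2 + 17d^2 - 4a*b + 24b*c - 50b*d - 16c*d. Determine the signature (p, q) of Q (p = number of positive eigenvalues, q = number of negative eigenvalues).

The symmetric matrix is A = [[2, -2, 0, 0], [-2, 39, 12, -25], [0, 12, 8, -8], [0, -25, -8, 17]].
Congruent diagonalization of A (simultaneous row and column reduction) yields pivots 2, 37, 152/37, 2/19.
That gives 4 positive pivots.

(4, 0)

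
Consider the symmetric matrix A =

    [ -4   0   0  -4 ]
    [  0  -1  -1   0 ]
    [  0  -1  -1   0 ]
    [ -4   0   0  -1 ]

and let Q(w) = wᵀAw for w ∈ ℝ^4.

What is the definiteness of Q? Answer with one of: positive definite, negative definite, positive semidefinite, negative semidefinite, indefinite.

Symmetric row and column elimination reduces A to a congruent diagonal form with pivots -4, -1, 0, 3.
Counting signs: 1 positive, 2 negative, 1 zero.
Hence Q is indefinite.

indefinite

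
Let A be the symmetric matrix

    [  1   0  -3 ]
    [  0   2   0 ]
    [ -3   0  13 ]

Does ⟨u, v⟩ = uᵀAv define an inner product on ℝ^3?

Congruent diagonalization of A (simultaneous row and column reduction) yields pivots 1, 2, 4.
That gives 3 positive pivots.
Hence Q is positive definite.
⟨·,·⟩ is an inner product exactly when A is positive definite.

yes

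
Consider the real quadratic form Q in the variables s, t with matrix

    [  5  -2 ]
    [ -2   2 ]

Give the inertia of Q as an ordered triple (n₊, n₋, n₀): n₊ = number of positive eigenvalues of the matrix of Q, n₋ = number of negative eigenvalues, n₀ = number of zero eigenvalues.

(2, 0, 0)

Congruent diagonalization of A (simultaneous row and column reduction) yields pivots 5, 6/5.
So there are 2 positive pivots.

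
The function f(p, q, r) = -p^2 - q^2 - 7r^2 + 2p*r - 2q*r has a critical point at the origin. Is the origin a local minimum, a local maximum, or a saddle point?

local maximum

The Hessian at the origin is H = [[-2, 0, 2], [0, -2, -2], [2, -2, -14]].
Symmetric row and column elimination reduces H to a congruent diagonal form with pivots -2, -2, -10.
That gives 3 negative pivots.
H is negative definite, so the origin is a strict local maximum.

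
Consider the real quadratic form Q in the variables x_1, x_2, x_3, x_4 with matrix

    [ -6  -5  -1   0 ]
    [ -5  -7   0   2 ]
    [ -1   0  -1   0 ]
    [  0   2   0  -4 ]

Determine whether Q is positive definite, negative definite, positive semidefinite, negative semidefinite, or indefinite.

An LDLᵀ factorisation of A has diagonal entries -6, -17/6, -10/17, -2.
Counting signs: 4 negative.
Hence Q is negative definite.

negative definite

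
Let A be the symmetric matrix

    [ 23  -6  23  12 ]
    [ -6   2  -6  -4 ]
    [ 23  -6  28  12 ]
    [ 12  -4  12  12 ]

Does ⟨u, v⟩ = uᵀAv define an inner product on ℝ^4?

Congruent diagonalization of A (simultaneous row and column reduction) yields pivots 23, 10/23, 5, 4.
So there are 4 positive pivots.
Hence Q is positive definite.
⟨·,·⟩ is an inner product exactly when A is positive definite.

yes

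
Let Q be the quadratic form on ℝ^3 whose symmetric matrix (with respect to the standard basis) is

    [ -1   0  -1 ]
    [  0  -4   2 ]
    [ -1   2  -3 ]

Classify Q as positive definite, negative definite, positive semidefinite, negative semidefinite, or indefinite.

Applying the same elementary operations to the rows and columns of A produces a congruent diagonal matrix with entries -1, -4, -1.
That gives 3 negative pivots.
Hence Q is negative definite.

negative definite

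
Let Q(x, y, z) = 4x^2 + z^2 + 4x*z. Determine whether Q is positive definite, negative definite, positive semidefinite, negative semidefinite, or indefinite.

The associated matrix is A = [[4, 0, 2], [0, 0, 0], [2, 0, 1]].
Row-reducing A symmetrically gives the diagonal entries 4, 0, 0.
That gives 1 positive, 2 zero pivots.
Hence Q is positive semidefinite.

positive semidefinite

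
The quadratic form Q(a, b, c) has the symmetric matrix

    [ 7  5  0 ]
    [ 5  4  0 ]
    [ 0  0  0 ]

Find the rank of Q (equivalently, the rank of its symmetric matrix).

Symmetric row and column elimination reduces A to a congruent diagonal form with pivots 7, 3/7, 0.
So there are 2 positive, 1 zero pivots.
The rank is the number of nonzero pivots: 2.

2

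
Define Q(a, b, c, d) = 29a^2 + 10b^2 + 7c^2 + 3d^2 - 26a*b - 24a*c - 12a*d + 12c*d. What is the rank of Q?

4

The symmetric matrix is A = [[29, -13, -12, -6], [-13, 10, 0, 0], [-12, 0, 7, 6], [-6, 0, 6, 3]].
Applying the same elementary operations to the rows and columns of A produces a congruent diagonal matrix with entries 29, 121/29, -593/121, 15/593.
Counting signs: 3 positive, 1 negative.
The rank is the number of nonzero pivots: 4.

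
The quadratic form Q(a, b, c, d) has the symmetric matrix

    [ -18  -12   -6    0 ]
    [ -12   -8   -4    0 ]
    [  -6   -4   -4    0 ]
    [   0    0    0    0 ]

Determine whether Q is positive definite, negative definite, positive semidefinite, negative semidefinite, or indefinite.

negative semidefinite

Congruent diagonalization of A (simultaneous row and column reduction) yields pivots -18, 0, -2, 0.
Counting signs: 2 negative, 2 zero.
Hence Q is negative semidefinite.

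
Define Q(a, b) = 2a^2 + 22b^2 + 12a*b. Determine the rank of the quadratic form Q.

The symmetric matrix is A = [[2, 6], [6, 22]].
Row-reducing A symmetrically gives the diagonal entries 2, 4.
So there are 2 positive pivots.
The rank is the number of nonzero pivots: 2.

2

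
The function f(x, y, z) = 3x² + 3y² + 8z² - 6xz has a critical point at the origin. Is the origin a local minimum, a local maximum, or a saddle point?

The Hessian at the origin is H = [[6, 0, -6], [0, 6, 0], [-6, 0, 16]].
Applying the same elementary operations to the rows and columns of H produces a congruent diagonal matrix with entries 6, 6, 10.
So there are 3 positive pivots.
H is positive definite, so the origin is a strict local minimum.

local minimum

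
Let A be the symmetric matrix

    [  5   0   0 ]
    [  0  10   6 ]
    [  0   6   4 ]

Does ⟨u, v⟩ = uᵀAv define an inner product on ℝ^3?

Leading principal minors: Δ_1 = 5, Δ_2 = 50, Δ_3 = 20.
All leading principal minors are positive, so by Sylvester's criterion Q is positive definite.
⟨·,·⟩ is an inner product exactly when A is positive definite.

yes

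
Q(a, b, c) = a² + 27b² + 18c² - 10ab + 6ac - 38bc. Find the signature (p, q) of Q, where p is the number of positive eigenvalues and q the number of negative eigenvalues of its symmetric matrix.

(3, 0)

The symmetric matrix is A = [[1, -5, 3], [-5, 27, -19], [3, -19, 18]].
Symmetric row and column elimination reduces A to a congruent diagonal form with pivots 1, 2, 1.
So there are 3 positive pivots.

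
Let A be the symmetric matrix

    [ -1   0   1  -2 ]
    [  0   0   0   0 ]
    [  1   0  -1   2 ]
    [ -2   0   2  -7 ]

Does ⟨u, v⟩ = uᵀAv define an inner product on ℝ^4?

no

Row-reducing A symmetrically gives the diagonal entries -1, 0, 0, -3.
That gives 2 negative, 2 zero pivots.
Hence Q is negative semidefinite.
⟨·,·⟩ is an inner product exactly when A is positive definite.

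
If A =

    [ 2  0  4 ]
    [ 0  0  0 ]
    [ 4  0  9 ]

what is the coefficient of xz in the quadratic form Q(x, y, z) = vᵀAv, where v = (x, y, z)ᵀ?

8

The coefficient of xz is A[1,3] + A[3,1] = 2·4 = 8.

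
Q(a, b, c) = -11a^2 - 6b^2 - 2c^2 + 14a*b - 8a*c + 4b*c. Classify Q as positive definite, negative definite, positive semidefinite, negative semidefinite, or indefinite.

negative definite

The symmetric matrix of Q is A = [[-11, 7, -4], [7, -6, 2], [-4, 2, -2]].
Leading principal minors: Δ_1 = -11, Δ_2 = 17, Δ_3 = -6.
The signs alternate starting with Δ_1 < 0, so by Sylvester's criterion Q is negative definite.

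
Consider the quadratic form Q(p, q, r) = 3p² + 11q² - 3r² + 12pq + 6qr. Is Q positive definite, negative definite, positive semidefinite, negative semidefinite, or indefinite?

indefinite

Write A = [[3, 6, 0], [6, 11, 3], [0, 3, -3]].
Congruent diagonalization of A (simultaneous row and column reduction) yields pivots 3, -1, 6.
Counting signs: 2 positive, 1 negative.
Hence Q is indefinite.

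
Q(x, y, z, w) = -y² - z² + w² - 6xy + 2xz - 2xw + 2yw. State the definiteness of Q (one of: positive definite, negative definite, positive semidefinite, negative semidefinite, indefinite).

indefinite

The symmetric matrix is A = [[0, -3, 1, -1], [-3, -1, 0, 1], [1, 0, -1, 0], [-1, 1, 0, 1]].
A is congruent to a diagonal matrix with 2 positive, 2 negative and 0 zero entries, so Q is indefinite.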